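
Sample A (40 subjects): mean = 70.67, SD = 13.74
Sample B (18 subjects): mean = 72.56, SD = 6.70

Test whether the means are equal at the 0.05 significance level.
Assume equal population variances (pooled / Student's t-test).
Student's two-sample t-test (equal variances):
H₀: μ₁ = μ₂
H₁: μ₁ ≠ μ₂
df = n₁ + n₂ - 2 = 56
Pooled variance s_p² = [(n₁-1)s₁² + (n₂-1)s₂²] / (n₁ + n₂ - 2) = [(39)(13.74²) + (17)(6.70²)] / 56 = 145.1044
SE = √(s_p²(1/n₁ + 1/n₂)) = √(145.1044 × (1/40 + 1/18)) = 3.4189
t = (x̄₁ - x̄₂) / SE = (70.67 - 72.56) / 3.4189 = -1.89 / 3.4189 = -0.553
p-value = 0.5826

Since p-value > α = 0.05, we fail to reject H₀.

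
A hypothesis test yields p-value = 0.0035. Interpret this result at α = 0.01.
Since p = 0.0035 < α = 0.01, reject H₀.
There is sufficient evidence to reject the null hypothesis; the result is statistically significant at the 0.01 level.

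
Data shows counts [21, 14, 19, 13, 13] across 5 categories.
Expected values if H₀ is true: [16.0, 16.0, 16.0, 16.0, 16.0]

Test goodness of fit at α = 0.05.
Chi-square goodness of fit test:
H₀: observed counts match expected distribution
H₁: observed counts differ from expected distribution
df = k - 1 = 4
χ² = Σ(O - E)²/E
   = (21 - 16.0)²/16.0 + (14 - 16.0)²/16.0 + (19 - 16.0)²/16.0 + (13 - 16.0)²/16.0 + (13 - 16.0)²/16.0
   = 1.562 + 0.250 + 0.562 + 0.562 + 0.562
   = 3.50
p-value = 0.4779

Since p-value > α = 0.05, we fail to reject H₀.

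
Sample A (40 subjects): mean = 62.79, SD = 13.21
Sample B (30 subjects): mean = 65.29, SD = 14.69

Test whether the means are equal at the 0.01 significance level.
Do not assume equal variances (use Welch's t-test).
Welch's two-sample t-test:
H₀: μ₁ = μ₂
H₁: μ₁ ≠ μ₂
s₁²/n₁ = 13.21²/40 = 4.3626,  s₂²/n₂ = 14.69²/30 = 7.1932
SE = √(s₁²/n₁ + s₂²/n₂) = √(4.3626 + 7.1932) = 3.3994
df (Welch-Satterthwaite) = (s₁²/n₁ + s₂²/n₂)² / [(s₁²/n₁)²/(n₁-1) + (s₂²/n₂)²/(n₂-1)] ≈ 58.77
t = (x̄₁ - x̄₂) / SE = (62.79 - 65.29) / 3.3994 = -2.50 / 3.3994 = -0.735
p-value = 0.4650

Since p-value > α = 0.01, we fail to reject H₀.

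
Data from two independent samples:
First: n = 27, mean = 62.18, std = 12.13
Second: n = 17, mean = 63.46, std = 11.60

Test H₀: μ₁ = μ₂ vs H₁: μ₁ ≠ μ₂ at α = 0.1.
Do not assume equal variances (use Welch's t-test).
Welch's two-sample t-test:
H₀: μ₁ = μ₂
H₁: μ₁ ≠ μ₂
s₁²/n₁ = 12.13²/27 = 5.4495,  s₂²/n₂ = 11.60²/17 = 7.9153
SE = √(s₁²/n₁ + s₂²/n₂) = √(5.4495 + 7.9153) = 3.6558
df (Welch-Satterthwaite) = (s₁²/n₁ + s₂²/n₂)² / [(s₁²/n₁)²/(n₁-1) + (s₂²/n₂)²/(n₂-1)] ≈ 35.31
t = (x̄₁ - x̄₂) / SE = (62.18 - 63.46) / 3.6558 = -1.28 / 3.6558 = -0.350
p-value = 0.7283

Since p-value > α = 0.1, we fail to reject H₀.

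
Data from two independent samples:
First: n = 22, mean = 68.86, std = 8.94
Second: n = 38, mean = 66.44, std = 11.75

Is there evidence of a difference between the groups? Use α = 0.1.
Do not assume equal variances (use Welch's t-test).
Welch's two-sample t-test:
H₀: μ₁ = μ₂
H₁: μ₁ ≠ μ₂
s₁²/n₁ = 8.94²/22 = 3.6329,  s₂²/n₂ = 11.75²/38 = 3.6332
SE = √(s₁²/n₁ + s₂²/n₂) = √(3.6329 + 3.6332) = 2.6956
df (Welch-Satterthwaite) = (s₁²/n₁ + s₂²/n₂)² / [(s₁²/n₁)²/(n₁-1) + (s₂²/n₂)²/(n₂-1)] ≈ 53.59
t = (x̄₁ - x̄₂) / SE = (68.86 - 66.44) / 2.6956 = 2.42 / 2.6956 = 0.898
p-value = 0.3733

Since p-value > α = 0.1, we fail to reject H₀.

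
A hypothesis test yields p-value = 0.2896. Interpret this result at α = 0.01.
Since p = 0.2896 > α = 0.01, fail to reject H₀.
There is insufficient evidence to reject the null hypothesis; the result is not statistically significant at the 0.01 level.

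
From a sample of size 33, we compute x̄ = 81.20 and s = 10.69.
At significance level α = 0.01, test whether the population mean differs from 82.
One-sample t-test:
H₀: μ = 82
H₁: μ ≠ 82
df = n - 1 = 32
t = (x̄ - μ₀) / (s/√n) = (81.20 - 82) / (10.69/√33) = -0.430
p-value = 0.6701

Since p-value > α = 0.01, we fail to reject H₀.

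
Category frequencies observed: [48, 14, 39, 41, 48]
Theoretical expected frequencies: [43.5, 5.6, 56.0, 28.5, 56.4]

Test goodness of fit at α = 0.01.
Chi-square goodness of fit test:
H₀: observed counts match expected distribution
H₁: observed counts differ from expected distribution
df = k - 1 = 4
χ² = Σ(O - E)²/E
   = (48 - 43.5)²/43.5 + (14 - 5.6)²/5.6 + (39 - 56.0)²/56.0 + (41 - 28.5)²/28.5 + (48 - 56.4)²/56.4
   = 0.466 + 12.600 + 5.161 + 5.482 + 1.251
   = 24.96
p-value = 0.0001

Since p-value < α = 0.01, we reject H₀.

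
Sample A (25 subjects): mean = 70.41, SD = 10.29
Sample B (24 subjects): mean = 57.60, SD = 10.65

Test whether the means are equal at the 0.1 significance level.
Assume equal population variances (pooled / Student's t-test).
Student's two-sample t-test (equal variances):
H₀: μ₁ = μ₂
H₁: μ₁ ≠ μ₂
df = n₁ + n₂ - 2 = 47
Pooled variance s_p² = [(n₁-1)s₁² + (n₂-1)s₂²] / (n₁ + n₂ - 2) = [(24)(10.29²) + (23)(10.65²)] / 47 = 109.5731
SE = √(s_p²(1/n₁ + 1/n₂)) = √(109.5731 × (1/25 + 1/24)) = 2.9914
t = (x̄₁ - x̄₂) / SE = (70.41 - 57.60) / 2.9914 = 12.81 / 2.9914 = 4.282
p-value = 0.0001

Since p-value < α = 0.1, we reject H₀.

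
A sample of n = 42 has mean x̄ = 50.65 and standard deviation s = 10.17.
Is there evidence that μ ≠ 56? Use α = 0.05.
One-sample t-test:
H₀: μ = 56
H₁: μ ≠ 56
df = n - 1 = 41
t = (x̄ - μ₀) / (s/√n) = (50.65 - 56) / (10.17/√42) = -3.409
p-value = 0.0015

Since p-value < α = 0.05, we reject H₀.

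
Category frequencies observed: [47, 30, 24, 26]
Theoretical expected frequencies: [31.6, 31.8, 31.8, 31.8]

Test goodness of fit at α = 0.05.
Chi-square goodness of fit test:
H₀: observed counts match expected distribution
H₁: observed counts differ from expected distribution
df = k - 1 = 3
χ² = Σ(O - E)²/E
   = (47 - 31.6)²/31.6 + (30 - 31.8)²/31.8 + (24 - 31.8)²/31.8 + (26 - 31.8)²/31.8
   = 7.505 + 0.102 + 1.913 + 1.058
   = 10.58
p-value = 0.0142

Since p-value < α = 0.05, we reject H₀.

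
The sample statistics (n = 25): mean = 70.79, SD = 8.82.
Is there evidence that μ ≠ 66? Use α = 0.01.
One-sample t-test:
H₀: μ = 66
H₁: μ ≠ 66
df = n - 1 = 24
t = (x̄ - μ₀) / (s/√n) = (70.79 - 66) / (8.82/√25) = 2.715
p-value = 0.0121

Since p-value > α = 0.01, we fail to reject H₀.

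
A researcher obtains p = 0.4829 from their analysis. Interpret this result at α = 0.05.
Since p = 0.4829 > α = 0.05, fail to reject H₀.
There is insufficient evidence to reject the null hypothesis; the result is not statistically significant at the 0.05 level.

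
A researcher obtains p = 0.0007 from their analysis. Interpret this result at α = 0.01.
Since p = 0.0007 < α = 0.01, reject H₀.
There is sufficient evidence to reject the null hypothesis; the result is statistically significant at the 0.01 level.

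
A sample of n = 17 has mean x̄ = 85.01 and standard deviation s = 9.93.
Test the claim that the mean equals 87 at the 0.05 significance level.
One-sample t-test:
H₀: μ = 87
H₁: μ ≠ 87
df = n - 1 = 16
t = (x̄ - μ₀) / (s/√n) = (85.01 - 87) / (9.93/√17) = -0.826
p-value = 0.4208

Since p-value > α = 0.05, we fail to reject H₀.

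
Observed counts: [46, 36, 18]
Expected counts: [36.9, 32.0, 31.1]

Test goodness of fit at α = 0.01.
Chi-square goodness of fit test:
H₀: observed counts match expected distribution
H₁: observed counts differ from expected distribution
df = k - 1 = 2
χ² = Σ(O - E)²/E
   = (46 - 36.9)²/36.9 + (36 - 32.0)²/32.0 + (18 - 31.1)²/31.1
   = 2.244 + 0.500 + 5.518
   = 8.26
p-value = 0.0161

Since p-value > α = 0.01, we fail to reject H₀.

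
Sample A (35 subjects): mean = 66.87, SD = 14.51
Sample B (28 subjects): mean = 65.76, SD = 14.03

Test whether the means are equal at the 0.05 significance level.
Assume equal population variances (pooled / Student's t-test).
Student's two-sample t-test (equal variances):
H₀: μ₁ = μ₂
H₁: μ₁ ≠ μ₂
df = n₁ + n₂ - 2 = 61
Pooled variance s_p² = [(n₁-1)s₁² + (n₂-1)s₂²] / (n₁ + n₂ - 2) = [(34)(14.51²) + (27)(14.03²)] / 61 = 204.4765
SE = √(s_p²(1/n₁ + 1/n₂)) = √(204.4765 × (1/35 + 1/28)) = 3.6256
t = (x̄₁ - x̄₂) / SE = (66.87 - 65.76) / 3.6256 = 1.11 / 3.6256 = 0.306
p-value = 0.7605

Since p-value > α = 0.05, we fail to reject H₀.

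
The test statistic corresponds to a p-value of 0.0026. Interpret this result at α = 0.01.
Since p = 0.0026 < α = 0.01, reject H₀.
There is sufficient evidence to reject the null hypothesis; the result is statistically significant at the 0.01 level.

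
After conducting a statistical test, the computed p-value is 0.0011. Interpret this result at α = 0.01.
Since p = 0.0011 < α = 0.01, reject H₀.
There is sufficient evidence to reject the null hypothesis; the result is statistically significant at the 0.01 level.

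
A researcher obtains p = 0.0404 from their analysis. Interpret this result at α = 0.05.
Since p = 0.0404 < α = 0.05, reject H₀.
There is sufficient evidence to reject the null hypothesis; the result is statistically significant at the 0.05 level.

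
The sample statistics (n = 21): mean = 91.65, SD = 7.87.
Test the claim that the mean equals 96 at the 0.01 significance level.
One-sample t-test:
H₀: μ = 96
H₁: μ ≠ 96
df = n - 1 = 20
t = (x̄ - μ₀) / (s/√n) = (91.65 - 96) / (7.87/√21) = -2.533
p-value = 0.0198

Since p-value > α = 0.01, we fail to reject H₀.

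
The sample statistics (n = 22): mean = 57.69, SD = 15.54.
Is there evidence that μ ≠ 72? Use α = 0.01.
One-sample t-test:
H₀: μ = 72
H₁: μ ≠ 72
df = n - 1 = 21
t = (x̄ - μ₀) / (s/√n) = (57.69 - 72) / (15.54/√22) = -4.319
p-value = 0.0003

Since p-value < α = 0.01, we reject H₀.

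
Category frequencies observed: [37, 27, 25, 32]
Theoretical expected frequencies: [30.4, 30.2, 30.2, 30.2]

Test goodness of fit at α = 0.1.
Chi-square goodness of fit test:
H₀: observed counts match expected distribution
H₁: observed counts differ from expected distribution
df = k - 1 = 3
χ² = Σ(O - E)²/E
   = (37 - 30.4)²/30.4 + (27 - 30.2)²/30.2 + (25 - 30.2)²/30.2 + (32 - 30.2)²/30.2
   = 1.433 + 0.339 + 0.895 + 0.107
   = 2.77
p-value = 0.4277

Since p-value > α = 0.1, we fail to reject H₀.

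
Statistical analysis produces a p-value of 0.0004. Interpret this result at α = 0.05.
Since p = 0.0004 < α = 0.05, reject H₀.
There is sufficient evidence to reject the null hypothesis; the result is statistically significant at the 0.05 level.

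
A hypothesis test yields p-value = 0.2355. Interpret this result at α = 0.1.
Since p = 0.2355 > α = 0.1, fail to reject H₀.
There is insufficient evidence to reject the null hypothesis; the result is not statistically significant at the 0.1 level.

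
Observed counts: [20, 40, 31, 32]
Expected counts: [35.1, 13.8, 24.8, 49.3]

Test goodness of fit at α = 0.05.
Chi-square goodness of fit test:
H₀: observed counts match expected distribution
H₁: observed counts differ from expected distribution
df = k - 1 = 3
χ² = Σ(O - E)²/E
   = (20 - 35.1)²/35.1 + (40 - 13.8)²/13.8 + (31 - 24.8)²/24.8 + (32 - 49.3)²/49.3
   = 6.496 + 49.742 + 1.550 + 6.071
   = 63.86
p-value < 0.0001

Since p-value < α = 0.05, we reject H₀.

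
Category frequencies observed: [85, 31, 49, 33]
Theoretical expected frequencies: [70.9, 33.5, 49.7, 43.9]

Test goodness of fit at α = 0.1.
Chi-square goodness of fit test:
H₀: observed counts match expected distribution
H₁: observed counts differ from expected distribution
df = k - 1 = 3
χ² = Σ(O - E)²/E
   = (85 - 70.9)²/70.9 + (31 - 33.5)²/33.5 + (49 - 49.7)²/49.7 + (33 - 43.9)²/43.9
   = 2.804 + 0.187 + 0.010 + 2.706
   = 5.71
p-value = 0.1268

Since p-value > α = 0.1, we fail to reject H₀.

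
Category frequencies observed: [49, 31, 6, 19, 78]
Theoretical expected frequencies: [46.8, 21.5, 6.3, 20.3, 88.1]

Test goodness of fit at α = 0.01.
Chi-square goodness of fit test:
H₀: observed counts match expected distribution
H₁: observed counts differ from expected distribution
df = k - 1 = 4
χ² = Σ(O - E)²/E
   = (49 - 46.8)²/46.8 + (31 - 21.5)²/21.5 + (6 - 6.3)²/6.3 + (19 - 20.3)²/20.3 + (78 - 88.1)²/88.1
   = 0.103 + 4.198 + 0.014 + 0.083 + 1.158
   = 5.56
p-value = 0.2348

Since p-value > α = 0.01, we fail to reject H₀.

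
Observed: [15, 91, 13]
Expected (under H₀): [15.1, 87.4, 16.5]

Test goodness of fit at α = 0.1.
Chi-square goodness of fit test:
H₀: observed counts match expected distribution
H₁: observed counts differ from expected distribution
df = k - 1 = 2
χ² = Σ(O - E)²/E
   = (15 - 15.1)²/15.1 + (91 - 87.4)²/87.4 + (13 - 16.5)²/16.5
   = 0.001 + 0.148 + 0.742
   = 0.89
p-value = 0.6404

Since p-value > α = 0.1, we fail to reject H₀.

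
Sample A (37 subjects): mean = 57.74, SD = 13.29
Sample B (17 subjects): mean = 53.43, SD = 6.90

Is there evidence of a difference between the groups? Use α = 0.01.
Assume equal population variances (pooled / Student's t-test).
Student's two-sample t-test (equal variances):
H₀: μ₁ = μ₂
H₁: μ₁ ≠ μ₂
df = n₁ + n₂ - 2 = 52
Pooled variance s_p² = [(n₁-1)s₁² + (n₂-1)s₂²] / (n₁ + n₂ - 2) = [(36)(13.29²) + (16)(6.90²)] / 52 = 136.9275
SE = √(s_p²(1/n₁ + 1/n₂)) = √(136.9275 × (1/37 + 1/17)) = 3.4286
t = (x̄₁ - x̄₂) / SE = (57.74 - 53.43) / 3.4286 = 4.31 / 3.4286 = 1.257
p-value = 0.2143

Since p-value > α = 0.01, we fail to reject H₀.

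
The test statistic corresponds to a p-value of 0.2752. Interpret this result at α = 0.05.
Since p = 0.2752 > α = 0.05, fail to reject H₀.
There is insufficient evidence to reject the null hypothesis; the result is not statistically significant at the 0.05 level.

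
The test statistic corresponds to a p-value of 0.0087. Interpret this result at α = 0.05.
Since p = 0.0087 < α = 0.05, reject H₀.
There is sufficient evidence to reject the null hypothesis; the result is statistically significant at the 0.05 level.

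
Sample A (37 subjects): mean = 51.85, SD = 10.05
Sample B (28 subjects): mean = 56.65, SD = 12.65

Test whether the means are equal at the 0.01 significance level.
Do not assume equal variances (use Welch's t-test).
Welch's two-sample t-test:
H₀: μ₁ = μ₂
H₁: μ₁ ≠ μ₂
s₁²/n₁ = 10.05²/37 = 2.7298,  s₂²/n₂ = 12.65²/28 = 5.7151
SE = √(s₁²/n₁ + s₂²/n₂) = √(2.7298 + 5.7151) = 2.9060
df (Welch-Satterthwaite) = (s₁²/n₁ + s₂²/n₂)² / [(s₁²/n₁)²/(n₁-1) + (s₂²/n₂)²/(n₂-1)] ≈ 50.34
t = (x̄₁ - x̄₂) / SE = (51.85 - 56.65) / 2.9060 = -4.80 / 2.9060 = -1.652
p-value = 0.1048

Since p-value > α = 0.01, we fail to reject H₀.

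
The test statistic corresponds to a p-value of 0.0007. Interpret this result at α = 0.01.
Since p = 0.0007 < α = 0.01, reject H₀.
There is sufficient evidence to reject the null hypothesis; the result is statistically significant at the 0.01 level.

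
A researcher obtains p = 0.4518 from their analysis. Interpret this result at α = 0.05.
Since p = 0.4518 > α = 0.05, fail to reject H₀.
There is insufficient evidence to reject the null hypothesis; the result is not statistically significant at the 0.05 level.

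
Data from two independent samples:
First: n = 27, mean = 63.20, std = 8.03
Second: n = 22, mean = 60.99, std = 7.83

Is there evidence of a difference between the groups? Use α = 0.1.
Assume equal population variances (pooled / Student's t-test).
Student's two-sample t-test (equal variances):
H₀: μ₁ = μ₂
H₁: μ₁ ≠ μ₂
df = n₁ + n₂ - 2 = 47
Pooled variance s_p² = [(n₁-1)s₁² + (n₂-1)s₂²] / (n₁ + n₂ - 2) = [(26)(8.03²) + (21)(7.83²)] / 47 = 63.0636
SE = √(s_p²(1/n₁ + 1/n₂)) = √(63.0636 × (1/27 + 1/22)) = 2.2808
t = (x̄₁ - x̄₂) / SE = (63.20 - 60.99) / 2.2808 = 2.21 / 2.2808 = 0.969
p-value = 0.3375

Since p-value > α = 0.1, we fail to reject H₀.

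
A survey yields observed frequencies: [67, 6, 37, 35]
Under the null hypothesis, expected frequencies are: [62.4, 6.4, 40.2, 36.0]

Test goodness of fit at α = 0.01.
Chi-square goodness of fit test:
H₀: observed counts match expected distribution
H₁: observed counts differ from expected distribution
df = k - 1 = 3
χ² = Σ(O - E)²/E
   = (67 - 62.4)²/62.4 + (6 - 6.4)²/6.4 + (37 - 40.2)²/40.2 + (35 - 36.0)²/36.0
   = 0.339 + 0.025 + 0.255 + 0.028
   = 0.65
p-value = 0.8857

Since p-value > α = 0.01, we fail to reject H₀.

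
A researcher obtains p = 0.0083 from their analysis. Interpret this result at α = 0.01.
Since p = 0.0083 < α = 0.01, reject H₀.
There is sufficient evidence to reject the null hypothesis; the result is statistically significant at the 0.01 level.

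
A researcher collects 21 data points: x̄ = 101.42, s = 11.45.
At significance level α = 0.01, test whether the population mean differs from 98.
One-sample t-test:
H₀: μ = 98
H₁: μ ≠ 98
df = n - 1 = 20
t = (x̄ - μ₀) / (s/√n) = (101.42 - 98) / (11.45/√21) = 1.369
p-value = 0.1863

Since p-value > α = 0.01, we fail to reject H₀.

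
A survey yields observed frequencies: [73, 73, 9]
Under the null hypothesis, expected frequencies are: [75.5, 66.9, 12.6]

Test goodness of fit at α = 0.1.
Chi-square goodness of fit test:
H₀: observed counts match expected distribution
H₁: observed counts differ from expected distribution
df = k - 1 = 2
χ² = Σ(O - E)²/E
   = (73 - 75.5)²/75.5 + (73 - 66.9)²/66.9 + (9 - 12.6)²/12.6
   = 0.083 + 0.556 + 1.029
   = 1.67
p-value = 0.4344

Since p-value > α = 0.1, we fail to reject H₀.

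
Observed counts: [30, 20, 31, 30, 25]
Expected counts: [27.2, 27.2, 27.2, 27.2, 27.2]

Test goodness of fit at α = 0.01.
Chi-square goodness of fit test:
H₀: observed counts match expected distribution
H₁: observed counts differ from expected distribution
df = k - 1 = 4
χ² = Σ(O - E)²/E
   = (30 - 27.2)²/27.2 + (20 - 27.2)²/27.2 + (31 - 27.2)²/27.2 + (30 - 27.2)²/27.2 + (25 - 27.2)²/27.2
   = 0.288 + 1.906 + 0.531 + 0.288 + 0.178
   = 3.19
p-value = 0.5264

Since p-value > α = 0.01, we fail to reject H₀.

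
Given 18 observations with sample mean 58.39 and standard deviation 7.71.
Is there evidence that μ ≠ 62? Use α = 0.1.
One-sample t-test:
H₀: μ = 62
H₁: μ ≠ 62
df = n - 1 = 17
t = (x̄ - μ₀) / (s/√n) = (58.39 - 62) / (7.71/√18) = -1.987
p-value = 0.0633

Since p-value < α = 0.1, we reject H₀.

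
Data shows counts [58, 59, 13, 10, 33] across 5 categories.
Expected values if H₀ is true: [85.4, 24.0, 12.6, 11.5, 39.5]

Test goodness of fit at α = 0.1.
Chi-square goodness of fit test:
H₀: observed counts match expected distribution
H₁: observed counts differ from expected distribution
df = k - 1 = 4
χ² = Σ(O - E)²/E
   = (58 - 85.4)²/85.4 + (59 - 24.0)²/24.0 + (13 - 12.6)²/12.6 + (10 - 11.5)²/11.5 + (33 - 39.5)²/39.5
   = 8.791 + 51.042 + 0.013 + 0.196 + 1.070
   = 61.11
p-value < 0.0001

Since p-value < α = 0.1, we reject H₀.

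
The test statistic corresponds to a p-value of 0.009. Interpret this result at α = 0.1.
Since p = 0.009 < α = 0.1, reject H₀.
There is sufficient evidence to reject the null hypothesis; the result is statistically significant at the 0.1 level.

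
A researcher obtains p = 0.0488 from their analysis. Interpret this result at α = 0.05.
Since p = 0.0488 < α = 0.05, reject H₀.
There is sufficient evidence to reject the null hypothesis; the result is statistically significant at the 0.05 level.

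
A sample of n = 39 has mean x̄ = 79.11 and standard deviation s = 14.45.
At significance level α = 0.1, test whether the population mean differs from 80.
One-sample t-test:
H₀: μ = 80
H₁: μ ≠ 80
df = n - 1 = 38
t = (x̄ - μ₀) / (s/√n) = (79.11 - 80) / (14.45/√39) = -0.385
p-value = 0.7026

Since p-value > α = 0.1, we fail to reject H₀.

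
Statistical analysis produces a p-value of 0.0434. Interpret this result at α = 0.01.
Since p = 0.0434 > α = 0.01, fail to reject H₀.
There is insufficient evidence to reject the null hypothesis; the result is not statistically significant at the 0.01 level.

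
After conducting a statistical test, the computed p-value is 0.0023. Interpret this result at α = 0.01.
Since p = 0.0023 < α = 0.01, reject H₀.
There is sufficient evidence to reject the null hypothesis; the result is statistically significant at the 0.01 level.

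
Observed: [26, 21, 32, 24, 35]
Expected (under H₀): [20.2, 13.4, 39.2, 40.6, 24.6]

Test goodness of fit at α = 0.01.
Chi-square goodness of fit test:
H₀: observed counts match expected distribution
H₁: observed counts differ from expected distribution
df = k - 1 = 4
χ² = Σ(O - E)²/E
   = (26 - 20.2)²/20.2 + (21 - 13.4)²/13.4 + (32 - 39.2)²/39.2 + (24 - 40.6)²/40.6 + (35 - 24.6)²/24.6
   = 1.665 + 4.310 + 1.322 + 6.787 + 4.397
   = 18.48
p-value = 0.0010

Since p-value < α = 0.01, we reject H₀.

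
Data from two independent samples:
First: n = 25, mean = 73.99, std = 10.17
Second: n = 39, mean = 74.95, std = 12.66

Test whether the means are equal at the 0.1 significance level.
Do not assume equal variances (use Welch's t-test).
Welch's two-sample t-test:
H₀: μ₁ = μ₂
H₁: μ₁ ≠ μ₂
s₁²/n₁ = 10.17²/25 = 4.1372,  s₂²/n₂ = 12.66²/39 = 4.1096
SE = √(s₁²/n₁ + s₂²/n₂) = √(4.1372 + 4.1096) = 2.8717
df (Welch-Satterthwaite) = (s₁²/n₁ + s₂²/n₂)² / [(s₁²/n₁)²/(n₁-1) + (s₂²/n₂)²/(n₂-1)] ≈ 58.75
t = (x̄₁ - x̄₂) / SE = (73.99 - 74.95) / 2.8717 = -0.96 / 2.8717 = -0.334
p-value = 0.7393

Since p-value > α = 0.1, we fail to reject H₀.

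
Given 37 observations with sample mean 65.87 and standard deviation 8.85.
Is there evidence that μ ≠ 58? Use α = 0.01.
One-sample t-test:
H₀: μ = 58
H₁: μ ≠ 58
df = n - 1 = 36
t = (x̄ - μ₀) / (s/√n) = (65.87 - 58) / (8.85/√37) = 5.409
p-value < 0.0001

Since p-value < α = 0.01, we reject H₀.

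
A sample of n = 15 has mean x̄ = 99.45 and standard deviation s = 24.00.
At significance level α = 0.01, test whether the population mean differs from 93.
One-sample t-test:
H₀: μ = 93
H₁: μ ≠ 93
df = n - 1 = 14
t = (x̄ - μ₀) / (s/√n) = (99.45 - 93) / (24.00/√15) = 1.041
p-value = 0.3156

Since p-value > α = 0.01, we fail to reject H₀.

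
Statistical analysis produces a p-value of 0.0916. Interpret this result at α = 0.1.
Since p = 0.0916 < α = 0.1, reject H₀.
There is sufficient evidence to reject the null hypothesis; the result is statistically significant at the 0.1 level.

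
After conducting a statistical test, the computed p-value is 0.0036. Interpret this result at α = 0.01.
Since p = 0.0036 < α = 0.01, reject H₀.
There is sufficient evidence to reject the null hypothesis; the result is statistically significant at the 0.01 level.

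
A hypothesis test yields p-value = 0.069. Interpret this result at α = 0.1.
Since p = 0.069 < α = 0.1, reject H₀.
There is sufficient evidence to reject the null hypothesis; the result is statistically significant at the 0.1 level.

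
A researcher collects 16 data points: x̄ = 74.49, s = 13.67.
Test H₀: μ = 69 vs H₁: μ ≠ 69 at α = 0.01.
One-sample t-test:
H₀: μ = 69
H₁: μ ≠ 69
df = n - 1 = 15
t = (x̄ - μ₀) / (s/√n) = (74.49 - 69) / (13.67/√16) = 1.606
p-value = 0.1290

Since p-value > α = 0.01, we fail to reject H₀.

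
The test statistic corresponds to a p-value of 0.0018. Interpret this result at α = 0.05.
Since p = 0.0018 < α = 0.05, reject H₀.
There is sufficient evidence to reject the null hypothesis; the result is statistically significant at the 0.05 level.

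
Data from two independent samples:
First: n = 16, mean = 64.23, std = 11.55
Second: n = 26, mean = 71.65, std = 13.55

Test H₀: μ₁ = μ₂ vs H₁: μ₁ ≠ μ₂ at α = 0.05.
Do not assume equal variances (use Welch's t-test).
Welch's two-sample t-test:
H₀: μ₁ = μ₂
H₁: μ₁ ≠ μ₂
s₁²/n₁ = 11.55²/16 = 8.3377,  s₂²/n₂ = 13.55²/26 = 7.0616
SE = √(s₁²/n₁ + s₂²/n₂) = √(8.3377 + 7.0616) = 3.9242
df (Welch-Satterthwaite) = (s₁²/n₁ + s₂²/n₂)² / [(s₁²/n₁)²/(n₁-1) + (s₂²/n₂)²/(n₂-1)] ≈ 35.77
t = (x̄₁ - x̄₂) / SE = (64.23 - 71.65) / 3.9242 = -7.42 / 3.9242 = -1.891
p-value = 0.0668

Since p-value > α = 0.05, we fail to reject H₀.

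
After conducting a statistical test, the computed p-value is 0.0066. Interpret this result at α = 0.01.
Since p = 0.0066 < α = 0.01, reject H₀.
There is sufficient evidence to reject the null hypothesis; the result is statistically significant at the 0.01 level.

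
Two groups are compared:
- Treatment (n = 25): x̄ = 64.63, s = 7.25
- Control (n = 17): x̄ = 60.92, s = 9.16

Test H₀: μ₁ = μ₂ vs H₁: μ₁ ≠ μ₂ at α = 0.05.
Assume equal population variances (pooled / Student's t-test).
Student's two-sample t-test (equal variances):
H₀: μ₁ = μ₂
H₁: μ₁ ≠ μ₂
df = n₁ + n₂ - 2 = 40
Pooled variance s_p² = [(n₁-1)s₁² + (n₂-1)s₂²] / (n₁ + n₂ - 2) = [(24)(7.25²) + (16)(9.16²)] / 40 = 65.0997
SE = √(s_p²(1/n₁ + 1/n₂)) = √(65.0997 × (1/25 + 1/17)) = 2.5364
t = (x̄₁ - x̄₂) / SE = (64.63 - 60.92) / 2.5364 = 3.71 / 2.5364 = 1.463
p-value = 0.1514

Since p-value > α = 0.05, we fail to reject H₀.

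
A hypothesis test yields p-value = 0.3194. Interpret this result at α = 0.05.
Since p = 0.3194 > α = 0.05, fail to reject H₀.
There is insufficient evidence to reject the null hypothesis; the result is not statistically significant at the 0.05 level.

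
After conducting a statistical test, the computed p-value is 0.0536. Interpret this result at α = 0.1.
Since p = 0.0536 < α = 0.1, reject H₀.
There is sufficient evidence to reject the null hypothesis; the result is statistically significant at the 0.1 level.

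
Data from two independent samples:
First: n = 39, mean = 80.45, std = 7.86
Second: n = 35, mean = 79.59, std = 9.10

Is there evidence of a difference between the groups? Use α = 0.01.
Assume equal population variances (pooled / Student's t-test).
Student's two-sample t-test (equal variances):
H₀: μ₁ = μ₂
H₁: μ₁ ≠ μ₂
df = n₁ + n₂ - 2 = 72
Pooled variance s_p² = [(n₁-1)s₁² + (n₂-1)s₂²] / (n₁ + n₂ - 2) = [(38)(7.86²) + (34)(9.10²)] / 72 = 71.7106
SE = √(s_p²(1/n₁ + 1/n₂)) = √(71.7106 × (1/39 + 1/35)) = 1.9717
t = (x̄₁ - x̄₂) / SE = (80.45 - 79.59) / 1.9717 = 0.86 / 1.9717 = 0.436
p-value = 0.6640

Since p-value > α = 0.01, we fail to reject H₀.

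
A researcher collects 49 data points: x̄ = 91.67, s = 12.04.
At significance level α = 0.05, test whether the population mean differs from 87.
One-sample t-test:
H₀: μ = 87
H₁: μ ≠ 87
df = n - 1 = 48
t = (x̄ - μ₀) / (s/√n) = (91.67 - 87) / (12.04/√49) = 2.715
p-value = 0.0092

Since p-value < α = 0.05, we reject H₀.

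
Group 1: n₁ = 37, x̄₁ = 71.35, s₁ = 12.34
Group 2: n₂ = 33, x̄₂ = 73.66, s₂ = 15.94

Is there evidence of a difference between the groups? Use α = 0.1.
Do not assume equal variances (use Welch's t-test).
Welch's two-sample t-test:
H₀: μ₁ = μ₂
H₁: μ₁ ≠ μ₂
s₁²/n₁ = 12.34²/37 = 4.1156,  s₂²/n₂ = 15.94²/33 = 7.6995
SE = √(s₁²/n₁ + s₂²/n₂) = √(4.1156 + 7.6995) = 3.4373
df (Welch-Satterthwaite) = (s₁²/n₁ + s₂²/n₂)² / [(s₁²/n₁)²/(n₁-1) + (s₂²/n₂)²/(n₂-1)] ≈ 60.09
t = (x̄₁ - x̄₂) / SE = (71.35 - 73.66) / 3.4373 = -2.31 / 3.4373 = -0.672
p-value = 0.5041

Since p-value > α = 0.1, we fail to reject H₀.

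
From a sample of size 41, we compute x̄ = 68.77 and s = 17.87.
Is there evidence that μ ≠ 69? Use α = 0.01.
One-sample t-test:
H₀: μ = 69
H₁: μ ≠ 69
df = n - 1 = 40
t = (x̄ - μ₀) / (s/√n) = (68.77 - 69) / (17.87/√41) = -0.082
p-value = 0.9347

Since p-value > α = 0.01, we fail to reject H₀.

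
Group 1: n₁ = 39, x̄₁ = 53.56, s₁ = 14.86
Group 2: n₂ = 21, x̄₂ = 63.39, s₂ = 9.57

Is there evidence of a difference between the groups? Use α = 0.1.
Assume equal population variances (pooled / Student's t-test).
Student's two-sample t-test (equal variances):
H₀: μ₁ = μ₂
H₁: μ₁ ≠ μ₂
df = n₁ + n₂ - 2 = 58
Pooled variance s_p² = [(n₁-1)s₁² + (n₂-1)s₂²] / (n₁ + n₂ - 2) = [(38)(14.86²) + (20)(9.57²)] / 58 = 176.2559
SE = √(s_p²(1/n₁ + 1/n₂)) = √(176.2559 × (1/39 + 1/21)) = 3.5934
t = (x̄₁ - x̄₂) / SE = (53.56 - 63.39) / 3.5934 = -9.83 / 3.5934 = -2.736
p-value = 0.0082

Since p-value < α = 0.1, we reject H₀.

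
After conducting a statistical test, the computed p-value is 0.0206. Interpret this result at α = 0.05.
Since p = 0.0206 < α = 0.05, reject H₀.
There is sufficient evidence to reject the null hypothesis; the result is statistically significant at the 0.05 level.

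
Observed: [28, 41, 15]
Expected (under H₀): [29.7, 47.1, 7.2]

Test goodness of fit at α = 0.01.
Chi-square goodness of fit test:
H₀: observed counts match expected distribution
H₁: observed counts differ from expected distribution
df = k - 1 = 2
χ² = Σ(O - E)²/E
   = (28 - 29.7)²/29.7 + (41 - 47.1)²/47.1 + (15 - 7.2)²/7.2
   = 0.097 + 0.790 + 8.450
   = 9.34
p-value = 0.0094

Since p-value < α = 0.01, we reject H₀.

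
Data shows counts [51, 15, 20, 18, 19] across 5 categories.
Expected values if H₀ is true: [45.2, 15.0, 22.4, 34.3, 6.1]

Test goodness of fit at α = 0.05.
Chi-square goodness of fit test:
H₀: observed counts match expected distribution
H₁: observed counts differ from expected distribution
df = k - 1 = 4
χ² = Σ(O - E)²/E
   = (51 - 45.2)²/45.2 + (15 - 15.0)²/15.0 + (20 - 22.4)²/22.4 + (18 - 34.3)²/34.3 + (19 - 6.1)²/6.1
   = 0.744 + 0.000 + 0.257 + 7.746 + 27.280
   = 36.03
p-value < 0.0001

Since p-value < α = 0.05, we reject H₀.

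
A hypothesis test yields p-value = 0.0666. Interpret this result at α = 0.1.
Since p = 0.0666 < α = 0.1, reject H₀.
There is sufficient evidence to reject the null hypothesis; the result is statistically significant at the 0.1 level.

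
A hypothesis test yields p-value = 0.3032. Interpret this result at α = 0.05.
Since p = 0.3032 > α = 0.05, fail to reject H₀.
There is insufficient evidence to reject the null hypothesis; the result is not statistically significant at the 0.05 level.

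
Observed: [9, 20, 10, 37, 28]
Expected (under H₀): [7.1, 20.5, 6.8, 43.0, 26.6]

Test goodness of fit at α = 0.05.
Chi-square goodness of fit test:
H₀: observed counts match expected distribution
H₁: observed counts differ from expected distribution
df = k - 1 = 4
χ² = Σ(O - E)²/E
   = (9 - 7.1)²/7.1 + (20 - 20.5)²/20.5 + (10 - 6.8)²/6.8 + (37 - 43.0)²/43.0 + (28 - 26.6)²/26.6
   = 0.508 + 0.012 + 1.506 + 0.837 + 0.074
   = 2.94
p-value = 0.5684

Since p-value > α = 0.05, we fail to reject H₀.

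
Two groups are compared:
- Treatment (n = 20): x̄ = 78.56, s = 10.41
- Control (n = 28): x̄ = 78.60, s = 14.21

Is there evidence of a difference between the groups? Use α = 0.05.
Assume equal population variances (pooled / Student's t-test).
Student's two-sample t-test (equal variances):
H₀: μ₁ = μ₂
H₁: μ₁ ≠ μ₂
df = n₁ + n₂ - 2 = 46
Pooled variance s_p² = [(n₁-1)s₁² + (n₂-1)s₂²] / (n₁ + n₂ - 2) = [(19)(10.41²) + (27)(14.21²)] / 46 = 163.2814
SE = √(s_p²(1/n₁ + 1/n₂)) = √(163.2814 × (1/20 + 1/28)) = 3.7411
t = (x̄₁ - x̄₂) / SE = (78.56 - 78.60) / 3.7411 = -0.04 / 3.7411 = -0.011
p-value = 0.9915

Since p-value > α = 0.05, we fail to reject H₀.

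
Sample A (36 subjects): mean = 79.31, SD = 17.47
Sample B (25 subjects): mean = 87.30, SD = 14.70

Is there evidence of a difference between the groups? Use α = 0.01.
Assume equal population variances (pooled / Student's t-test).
Student's two-sample t-test (equal variances):
H₀: μ₁ = μ₂
H₁: μ₁ ≠ μ₂
df = n₁ + n₂ - 2 = 59
Pooled variance s_p² = [(n₁-1)s₁² + (n₂-1)s₂²] / (n₁ + n₂ - 2) = [(35)(17.47²) + (24)(14.70²)] / 59 = 268.9524
SE = √(s_p²(1/n₁ + 1/n₂)) = √(268.9524 × (1/36 + 1/25)) = 4.2695
t = (x̄₁ - x̄₂) / SE = (79.31 - 87.30) / 4.2695 = -7.99 / 4.2695 = -1.871
p-value = 0.0663

Since p-value > α = 0.01, we fail to reject H₀.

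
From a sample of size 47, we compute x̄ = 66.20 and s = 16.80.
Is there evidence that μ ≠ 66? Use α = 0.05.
One-sample t-test:
H₀: μ = 66
H₁: μ ≠ 66
df = n - 1 = 46
t = (x̄ - μ₀) / (s/√n) = (66.20 - 66) / (16.80/√47) = 0.082
p-value = 0.9353

Since p-value > α = 0.05, we fail to reject H₀.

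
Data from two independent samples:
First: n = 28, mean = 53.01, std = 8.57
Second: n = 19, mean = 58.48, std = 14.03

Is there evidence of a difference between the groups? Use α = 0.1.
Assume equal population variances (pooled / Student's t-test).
Student's two-sample t-test (equal variances):
H₀: μ₁ = μ₂
H₁: μ₁ ≠ μ₂
df = n₁ + n₂ - 2 = 45
Pooled variance s_p² = [(n₁-1)s₁² + (n₂-1)s₂²] / (n₁ + n₂ - 2) = [(27)(8.57²) + (18)(14.03²)] / 45 = 122.8033
SE = √(s_p²(1/n₁ + 1/n₂)) = √(122.8033 × (1/28 + 1/19)) = 3.2938
t = (x̄₁ - x̄₂) / SE = (53.01 - 58.48) / 3.2938 = -5.47 / 3.2938 = -1.661
p-value = 0.1037

Since p-value > α = 0.1, we fail to reject H₀.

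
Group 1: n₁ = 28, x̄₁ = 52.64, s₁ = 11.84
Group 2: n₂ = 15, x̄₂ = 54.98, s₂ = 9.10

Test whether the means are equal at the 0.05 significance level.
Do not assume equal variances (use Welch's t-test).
Welch's two-sample t-test:
H₀: μ₁ = μ₂
H₁: μ₁ ≠ μ₂
s₁²/n₁ = 11.84²/28 = 5.0066,  s₂²/n₂ = 9.10²/15 = 5.5207
SE = √(s₁²/n₁ + s₂²/n₂) = √(5.0066 + 5.5207) = 3.2446
df (Welch-Satterthwaite) = (s₁²/n₁ + s₂²/n₂)² / [(s₁²/n₁)²/(n₁-1) + (s₂²/n₂)²/(n₂-1)] ≈ 35.69
t = (x̄₁ - x̄₂) / SE = (52.64 - 54.98) / 3.2446 = -2.34 / 3.2446 = -0.721
p-value = 0.4755

Since p-value > α = 0.05, we fail to reject H₀.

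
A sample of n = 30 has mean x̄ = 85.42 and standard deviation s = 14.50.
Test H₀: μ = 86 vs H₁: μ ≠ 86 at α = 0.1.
One-sample t-test:
H₀: μ = 86
H₁: μ ≠ 86
df = n - 1 = 29
t = (x̄ - μ₀) / (s/√n) = (85.42 - 86) / (14.50/√30) = -0.219
p-value = 0.8281

Since p-value > α = 0.1, we fail to reject H₀.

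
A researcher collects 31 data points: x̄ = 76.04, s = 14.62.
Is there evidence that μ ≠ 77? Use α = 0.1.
One-sample t-test:
H₀: μ = 77
H₁: μ ≠ 77
df = n - 1 = 30
t = (x̄ - μ₀) / (s/√n) = (76.04 - 77) / (14.62/√31) = -0.366
p-value = 0.7172

Since p-value > α = 0.1, we fail to reject H₀.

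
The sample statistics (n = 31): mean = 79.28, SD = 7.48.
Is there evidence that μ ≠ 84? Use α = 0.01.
One-sample t-test:
H₀: μ = 84
H₁: μ ≠ 84
df = n - 1 = 30
t = (x̄ - μ₀) / (s/√n) = (79.28 - 84) / (7.48/√31) = -3.513
p-value = 0.0014

Since p-value < α = 0.01, we reject H₀.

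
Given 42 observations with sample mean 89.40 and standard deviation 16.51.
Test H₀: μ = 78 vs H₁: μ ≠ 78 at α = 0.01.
One-sample t-test:
H₀: μ = 78
H₁: μ ≠ 78
df = n - 1 = 41
t = (x̄ - μ₀) / (s/√n) = (89.40 - 78) / (16.51/√42) = 4.475
p-value = 0.0001

Since p-value < α = 0.01, we reject H₀.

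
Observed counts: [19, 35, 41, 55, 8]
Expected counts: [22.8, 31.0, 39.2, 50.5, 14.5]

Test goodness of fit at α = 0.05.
Chi-square goodness of fit test:
H₀: observed counts match expected distribution
H₁: observed counts differ from expected distribution
df = k - 1 = 4
χ² = Σ(O - E)²/E
   = (19 - 22.8)²/22.8 + (35 - 31.0)²/31.0 + (41 - 39.2)²/39.2 + (55 - 50.5)²/50.5 + (8 - 14.5)²/14.5
   = 0.633 + 0.516 + 0.083 + 0.401 + 2.914
   = 4.55
p-value = 0.3370

Since p-value > α = 0.05, we fail to reject H₀.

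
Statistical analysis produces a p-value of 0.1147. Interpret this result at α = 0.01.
Since p = 0.1147 > α = 0.01, fail to reject H₀.
There is insufficient evidence to reject the null hypothesis; the result is not statistically significant at the 0.01 level.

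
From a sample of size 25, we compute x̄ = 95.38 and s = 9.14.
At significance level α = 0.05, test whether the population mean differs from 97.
One-sample t-test:
H₀: μ = 97
H₁: μ ≠ 97
df = n - 1 = 24
t = (x̄ - μ₀) / (s/√n) = (95.38 - 97) / (9.14/√25) = -0.886
p-value = 0.3843

Since p-value > α = 0.05, we fail to reject H₀.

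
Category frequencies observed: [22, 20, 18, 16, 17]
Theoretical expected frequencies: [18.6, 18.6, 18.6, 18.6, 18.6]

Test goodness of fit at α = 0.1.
Chi-square goodness of fit test:
H₀: observed counts match expected distribution
H₁: observed counts differ from expected distribution
df = k - 1 = 4
χ² = Σ(O - E)²/E
   = (22 - 18.6)²/18.6 + (20 - 18.6)²/18.6 + (18 - 18.6)²/18.6 + (16 - 18.6)²/18.6 + (17 - 18.6)²/18.6
   = 0.622 + 0.105 + 0.019 + 0.363 + 0.138
   = 1.25
p-value = 0.8702

Since p-value > α = 0.1, we fail to reject H₀.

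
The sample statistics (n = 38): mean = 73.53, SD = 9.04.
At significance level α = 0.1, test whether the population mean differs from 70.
One-sample t-test:
H₀: μ = 70
H₁: μ ≠ 70
df = n - 1 = 37
t = (x̄ - μ₀) / (s/√n) = (73.53 - 70) / (9.04/√38) = 2.407
p-value = 0.0212

Since p-value < α = 0.1, we reject H₀.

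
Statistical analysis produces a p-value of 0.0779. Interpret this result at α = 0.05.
Since p = 0.0779 > α = 0.05, fail to reject H₀.
There is insufficient evidence to reject the null hypothesis; the result is not statistically significant at the 0.05 level.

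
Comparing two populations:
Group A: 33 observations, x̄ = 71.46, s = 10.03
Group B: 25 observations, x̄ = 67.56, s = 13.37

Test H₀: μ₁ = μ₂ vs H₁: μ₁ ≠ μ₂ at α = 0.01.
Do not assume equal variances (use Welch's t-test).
Welch's two-sample t-test:
H₀: μ₁ = μ₂
H₁: μ₁ ≠ μ₂
s₁²/n₁ = 10.03²/33 = 3.0485,  s₂²/n₂ = 13.37²/25 = 7.1503
SE = √(s₁²/n₁ + s₂²/n₂) = √(3.0485 + 7.1503) = 3.1936
df (Welch-Satterthwaite) = (s₁²/n₁ + s₂²/n₂)² / [(s₁²/n₁)²/(n₁-1) + (s₂²/n₂)²/(n₂-1)] ≈ 42.97
t = (x̄₁ - x̄₂) / SE = (71.46 - 67.56) / 3.1936 = 3.90 / 3.1936 = 1.221
p-value = 0.2287

Since p-value > α = 0.01, we fail to reject H₀.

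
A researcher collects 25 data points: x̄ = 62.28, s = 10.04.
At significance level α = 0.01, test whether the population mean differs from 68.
One-sample t-test:
H₀: μ = 68
H₁: μ ≠ 68
df = n - 1 = 24
t = (x̄ - μ₀) / (s/√n) = (62.28 - 68) / (10.04/√25) = -2.849
p-value = 0.0089

Since p-value < α = 0.01, we reject H₀.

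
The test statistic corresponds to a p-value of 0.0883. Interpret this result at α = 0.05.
Since p = 0.0883 > α = 0.05, fail to reject H₀.
There is insufficient evidence to reject the null hypothesis; the result is not statistically significant at the 0.05 level.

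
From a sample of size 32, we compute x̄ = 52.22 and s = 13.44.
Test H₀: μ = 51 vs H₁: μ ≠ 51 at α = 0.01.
One-sample t-test:
H₀: μ = 51
H₁: μ ≠ 51
df = n - 1 = 31
t = (x̄ - μ₀) / (s/√n) = (52.22 - 51) / (13.44/√32) = 0.513
p-value = 0.6112

Since p-value > α = 0.01, we fail to reject H₀.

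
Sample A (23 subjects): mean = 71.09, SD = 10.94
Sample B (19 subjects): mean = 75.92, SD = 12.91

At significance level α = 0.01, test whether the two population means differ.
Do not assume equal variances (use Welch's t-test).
Welch's two-sample t-test:
H₀: μ₁ = μ₂
H₁: μ₁ ≠ μ₂
s₁²/n₁ = 10.94²/23 = 5.2036,  s₂²/n₂ = 12.91²/19 = 8.7720
SE = √(s₁²/n₁ + s₂²/n₂) = √(5.2036 + 8.7720) = 3.7384
df (Welch-Satterthwaite) = (s₁²/n₁ + s₂²/n₂)² / [(s₁²/n₁)²/(n₁-1) + (s₂²/n₂)²/(n₂-1)] ≈ 35.48
t = (x̄₁ - x̄₂) / SE = (71.09 - 75.92) / 3.7384 = -4.83 / 3.7384 = -1.292
p-value = 0.2047

Since p-value > α = 0.01, we fail to reject H₀.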